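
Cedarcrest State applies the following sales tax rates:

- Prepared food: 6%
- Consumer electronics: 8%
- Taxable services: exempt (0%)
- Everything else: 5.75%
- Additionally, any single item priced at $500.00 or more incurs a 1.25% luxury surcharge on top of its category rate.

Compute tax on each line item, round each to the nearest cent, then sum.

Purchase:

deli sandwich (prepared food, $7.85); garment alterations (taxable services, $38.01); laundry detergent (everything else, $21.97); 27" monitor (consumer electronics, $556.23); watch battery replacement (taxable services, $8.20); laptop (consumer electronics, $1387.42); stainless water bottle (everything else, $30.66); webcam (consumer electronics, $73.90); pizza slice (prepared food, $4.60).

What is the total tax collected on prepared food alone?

$0.75

Deli sandwich $7.85: prepared food → 6% → $0.47
Pizza slice $4.60: prepared food → 6% → $0.28
Tax on prepared food = $0.47 + $0.28 = $0.75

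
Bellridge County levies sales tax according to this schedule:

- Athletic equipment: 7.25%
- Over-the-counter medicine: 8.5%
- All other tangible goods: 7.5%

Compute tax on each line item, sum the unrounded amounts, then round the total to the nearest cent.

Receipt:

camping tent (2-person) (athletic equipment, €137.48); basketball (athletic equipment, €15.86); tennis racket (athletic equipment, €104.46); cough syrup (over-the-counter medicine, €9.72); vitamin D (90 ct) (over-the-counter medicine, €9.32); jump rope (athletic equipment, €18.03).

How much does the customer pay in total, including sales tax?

€316.49

Camping tent (2-person) €137.48: athletic equipment → 7.25% → €9.9673
Basketball €15.86: athletic equipment → 7.25% → €1.14985
Tennis racket €104.46: athletic equipment → 7.25% → €7.57335
Cough syrup €9.72: over-the-counter medicine → 8.5% → €0.8262
Vitamin D (90 ct) €9.32: over-the-counter medicine → 8.5% → €0.7922
Jump rope €18.03: athletic equipment → 7.25% → €1.307175
Subtotal = €294.87; unrounded tax = €21.616075 → €21.62; total due = €316.49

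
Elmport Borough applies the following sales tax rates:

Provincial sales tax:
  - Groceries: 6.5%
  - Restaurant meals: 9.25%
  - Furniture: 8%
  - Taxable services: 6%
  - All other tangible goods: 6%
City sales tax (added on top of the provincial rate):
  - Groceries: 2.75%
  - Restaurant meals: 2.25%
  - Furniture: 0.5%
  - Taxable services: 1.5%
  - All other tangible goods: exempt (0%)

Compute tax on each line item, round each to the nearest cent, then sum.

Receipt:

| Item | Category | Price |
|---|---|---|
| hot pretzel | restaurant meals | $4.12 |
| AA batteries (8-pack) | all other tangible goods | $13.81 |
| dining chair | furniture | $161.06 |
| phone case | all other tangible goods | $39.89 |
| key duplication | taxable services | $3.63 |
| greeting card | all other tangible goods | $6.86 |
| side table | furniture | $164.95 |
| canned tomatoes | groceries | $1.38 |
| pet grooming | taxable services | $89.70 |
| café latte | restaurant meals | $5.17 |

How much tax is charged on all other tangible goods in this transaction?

AA batteries (8-pack) $13.81: all other tangible goods → 6% + 0% city = 6% → $0.83
Phone case $39.89: all other tangible goods → 6% + 0% city = 6% → $2.39
Greeting card $6.86: all other tangible goods → 6% + 0% city = 6% → $0.41
Tax on all other tangible goods = $0.83 + $2.39 + $0.41 = $3.63

$3.63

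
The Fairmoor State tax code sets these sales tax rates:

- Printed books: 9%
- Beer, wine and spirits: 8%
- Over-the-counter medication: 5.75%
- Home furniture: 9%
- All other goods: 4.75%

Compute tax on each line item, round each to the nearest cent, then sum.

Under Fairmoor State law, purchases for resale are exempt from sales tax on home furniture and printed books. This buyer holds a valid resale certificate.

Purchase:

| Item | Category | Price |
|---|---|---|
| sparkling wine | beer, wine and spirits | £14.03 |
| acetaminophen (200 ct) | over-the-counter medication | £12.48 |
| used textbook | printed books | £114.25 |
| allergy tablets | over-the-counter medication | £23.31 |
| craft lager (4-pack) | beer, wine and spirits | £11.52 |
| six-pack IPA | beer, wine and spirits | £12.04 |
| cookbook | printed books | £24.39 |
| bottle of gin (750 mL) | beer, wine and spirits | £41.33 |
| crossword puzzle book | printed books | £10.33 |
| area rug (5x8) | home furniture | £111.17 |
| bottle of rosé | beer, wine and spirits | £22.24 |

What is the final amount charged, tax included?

Sparkling wine £14.03: beer, wine and spirits → 8% → £1.12
Acetaminophen (200 ct) £12.48: over-the-counter medication → 5.75% → £0.72
Used textbook £114.25: printed books, buyer-exempt → 0% → £0.00
Allergy tablets £23.31: over-the-counter medication → 5.75% → £1.34
Craft lager (4-pack) £11.52: beer, wine and spirits → 8% → £0.92
Six-pack IPA £12.04: beer, wine and spirits → 8% → £0.96
Cookbook £24.39: printed books, buyer-exempt → 0% → £0.00
Bottle of gin (750 mL) £41.33: beer, wine and spirits → 8% → £3.31
Crossword puzzle book £10.33: printed books, buyer-exempt → 0% → £0.00
Area rug (5x8) £111.17: home furniture, buyer-exempt → 0% → £0.00
Bottle of rosé £22.24: beer, wine and spirits → 8% → £1.78
Subtotal = £397.09; tax = £10.15; total due = £407.24

£407.24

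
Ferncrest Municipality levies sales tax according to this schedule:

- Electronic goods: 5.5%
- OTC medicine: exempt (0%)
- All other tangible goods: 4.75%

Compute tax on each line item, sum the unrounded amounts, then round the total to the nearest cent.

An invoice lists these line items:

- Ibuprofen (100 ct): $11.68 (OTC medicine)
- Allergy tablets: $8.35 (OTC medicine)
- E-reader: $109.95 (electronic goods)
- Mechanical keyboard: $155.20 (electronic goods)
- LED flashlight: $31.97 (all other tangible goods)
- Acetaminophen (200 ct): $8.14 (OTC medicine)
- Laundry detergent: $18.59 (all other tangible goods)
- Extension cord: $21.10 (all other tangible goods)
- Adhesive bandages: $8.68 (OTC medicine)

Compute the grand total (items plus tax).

$391.65

Ibuprofen (100 ct) $11.68: OTC medicine → 0% → $0.00
Allergy tablets $8.35: OTC medicine → 0% → $0.00
E-reader $109.95: electronic goods → 5.5% → $6.04725
Mechanical keyboard $155.20: electronic goods → 5.5% → $8.536
LED flashlight $31.97: all other tangible goods → 4.75% → $1.518575
Acetaminophen (200 ct) $8.14: OTC medicine → 0% → $0.00
Laundry detergent $18.59: all other tangible goods → 4.75% → $0.883025
Extension cord $21.10: all other tangible goods → 4.75% → $1.00225
Adhesive bandages $8.68: OTC medicine → 0% → $0.00
Subtotal = $373.66; unrounded tax = $17.9871 → $17.99; total due = $391.65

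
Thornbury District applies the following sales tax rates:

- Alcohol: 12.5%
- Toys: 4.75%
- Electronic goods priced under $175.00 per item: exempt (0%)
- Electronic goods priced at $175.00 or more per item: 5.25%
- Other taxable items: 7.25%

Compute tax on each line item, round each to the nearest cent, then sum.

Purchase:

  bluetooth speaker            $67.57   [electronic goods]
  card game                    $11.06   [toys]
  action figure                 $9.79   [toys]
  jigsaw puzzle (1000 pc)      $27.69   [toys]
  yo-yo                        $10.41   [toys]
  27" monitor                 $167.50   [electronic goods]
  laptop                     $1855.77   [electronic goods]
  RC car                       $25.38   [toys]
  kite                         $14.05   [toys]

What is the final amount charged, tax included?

$2291.34

Bluetooth speaker $67.57: electronic goods, under $175.00 → 0% → $0.00
Card game $11.06: toys → 4.75% → $0.53
Action figure $9.79: toys → 4.75% → $0.47
Jigsaw puzzle (1000 pc) $27.69: toys → 4.75% → $1.32
Yo-yo $10.41: toys → 4.75% → $0.49
27" monitor $167.50: electronic goods, under $175.00 → 0% → $0.00
Laptop $1855.77: electronic goods, $175.00 or more → 5.25% → $97.43
RC car $25.38: toys → 4.75% → $1.21
Kite $14.05: toys → 4.75% → $0.67
Subtotal = $2189.22; tax = $102.12; total due = $2291.34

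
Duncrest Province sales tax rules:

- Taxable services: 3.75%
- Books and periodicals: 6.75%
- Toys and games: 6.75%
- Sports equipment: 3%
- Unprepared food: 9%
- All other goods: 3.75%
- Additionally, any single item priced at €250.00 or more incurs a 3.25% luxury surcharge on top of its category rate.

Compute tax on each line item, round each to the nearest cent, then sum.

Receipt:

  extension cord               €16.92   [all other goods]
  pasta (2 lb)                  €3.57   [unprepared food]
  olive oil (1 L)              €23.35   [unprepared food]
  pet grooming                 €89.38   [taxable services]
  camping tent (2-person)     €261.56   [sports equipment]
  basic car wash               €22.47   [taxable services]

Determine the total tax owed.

Extension cord €16.92: all other goods → 3.75% → €0.63
Pasta (2 lb) €3.57: unprepared food → 9% → €0.32
Olive oil (1 L) €23.35: unprepared food → 9% → €2.10
Pet grooming €89.38: taxable services → 3.75% → €3.35
Camping tent (2-person) €261.56: sports equipment → 3% + 3.25% surcharge = 6.25% → €16.35
Basic car wash €22.47: taxable services → 3.75% → €0.84
Total tax = €0.63 + €0.32 + €2.10 + €3.35 + €16.35 + €0.84 = €23.59

€23.59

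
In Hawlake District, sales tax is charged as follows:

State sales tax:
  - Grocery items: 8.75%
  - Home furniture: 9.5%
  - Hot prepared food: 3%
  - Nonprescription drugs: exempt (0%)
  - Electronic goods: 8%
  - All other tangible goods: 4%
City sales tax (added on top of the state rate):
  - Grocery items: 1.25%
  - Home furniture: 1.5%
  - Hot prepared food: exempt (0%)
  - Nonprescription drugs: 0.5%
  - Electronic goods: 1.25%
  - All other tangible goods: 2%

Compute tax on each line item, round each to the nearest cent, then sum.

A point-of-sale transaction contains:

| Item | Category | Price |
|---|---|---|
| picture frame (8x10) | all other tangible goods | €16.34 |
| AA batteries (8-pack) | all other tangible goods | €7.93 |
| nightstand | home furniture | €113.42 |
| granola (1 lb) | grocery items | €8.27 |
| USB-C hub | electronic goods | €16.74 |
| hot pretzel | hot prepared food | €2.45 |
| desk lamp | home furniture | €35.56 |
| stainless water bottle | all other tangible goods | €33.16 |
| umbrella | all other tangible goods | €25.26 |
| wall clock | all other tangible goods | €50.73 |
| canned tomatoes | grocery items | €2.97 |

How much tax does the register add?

Picture frame (8x10) €16.34: all other tangible goods → 4% + 2% city = 6% → €0.98
AA batteries (8-pack) €7.93: all other tangible goods → 4% + 2% city = 6% → €0.48
Nightstand €113.42: home furniture → 9.5% + 1.5% city = 11% → €12.48
Granola (1 lb) €8.27: grocery items → 8.75% + 1.25% city = 10% → €0.83
USB-C hub €16.74: electronic goods → 8% + 1.25% city = 9.25% → €1.55
Hot pretzel €2.45: hot prepared food → 3% + 0% city = 3% → €0.07
Desk lamp €35.56: home furniture → 9.5% + 1.5% city = 11% → €3.91
Stainless water bottle €33.16: all other tangible goods → 4% + 2% city = 6% → €1.99
Umbrella €25.26: all other tangible goods → 4% + 2% city = 6% → €1.52
Wall clock €50.73: all other tangible goods → 4% + 2% city = 6% → €3.04
Canned tomatoes €2.97: grocery items → 8.75% + 1.25% city = 10% → €0.30
Total tax = €0.98 + €0.48 + €12.48 + €0.83 + €1.55 + €0.07 + €3.91 + €1.99 + €1.52 + €3.04 + €0.30 = €27.15

€27.15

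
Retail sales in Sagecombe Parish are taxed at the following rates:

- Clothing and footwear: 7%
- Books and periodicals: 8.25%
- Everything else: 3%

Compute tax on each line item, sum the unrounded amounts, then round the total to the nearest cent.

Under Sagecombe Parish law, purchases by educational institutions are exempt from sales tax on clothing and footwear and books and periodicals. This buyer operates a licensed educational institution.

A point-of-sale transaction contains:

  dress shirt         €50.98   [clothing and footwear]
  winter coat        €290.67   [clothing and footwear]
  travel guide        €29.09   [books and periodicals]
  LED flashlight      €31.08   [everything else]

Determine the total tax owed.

Dress shirt €50.98: clothing and footwear, buyer-exempt → 0% → €0.00
Winter coat €290.67: clothing and footwear, buyer-exempt → 0% → €0.00
Travel guide €29.09: books and periodicals, buyer-exempt → 0% → €0.00
LED flashlight €31.08: everything else → 3% → €0.9324
Unrounded tax sum = €0.9324 → €0.93

€0.93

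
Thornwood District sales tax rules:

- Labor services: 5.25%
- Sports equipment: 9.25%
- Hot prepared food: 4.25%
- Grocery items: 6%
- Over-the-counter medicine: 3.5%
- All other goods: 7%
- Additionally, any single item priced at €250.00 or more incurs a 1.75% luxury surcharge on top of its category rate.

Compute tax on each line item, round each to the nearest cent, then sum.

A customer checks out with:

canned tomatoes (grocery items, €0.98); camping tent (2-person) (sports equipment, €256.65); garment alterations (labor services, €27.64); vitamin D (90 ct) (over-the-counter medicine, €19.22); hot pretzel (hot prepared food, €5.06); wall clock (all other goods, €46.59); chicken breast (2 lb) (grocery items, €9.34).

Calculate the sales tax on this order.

Canned tomatoes €0.98: grocery items → 6% → €0.06
Camping tent (2-person) €256.65: sports equipment → 9.25% + 1.75% surcharge = 11% → €28.23
Garment alterations €27.64: labor services → 5.25% → €1.45
Vitamin D (90 ct) €19.22: over-the-counter medicine → 3.5% → €0.67
Hot pretzel €5.06: hot prepared food → 4.25% → €0.22
Wall clock €46.59: all other goods → 7% → €3.26
Chicken breast (2 lb) €9.34: grocery items → 6% → €0.56
Total tax = €0.06 + €28.23 + €1.45 + €0.67 + €0.22 + €3.26 + €0.56 = €34.45

€34.45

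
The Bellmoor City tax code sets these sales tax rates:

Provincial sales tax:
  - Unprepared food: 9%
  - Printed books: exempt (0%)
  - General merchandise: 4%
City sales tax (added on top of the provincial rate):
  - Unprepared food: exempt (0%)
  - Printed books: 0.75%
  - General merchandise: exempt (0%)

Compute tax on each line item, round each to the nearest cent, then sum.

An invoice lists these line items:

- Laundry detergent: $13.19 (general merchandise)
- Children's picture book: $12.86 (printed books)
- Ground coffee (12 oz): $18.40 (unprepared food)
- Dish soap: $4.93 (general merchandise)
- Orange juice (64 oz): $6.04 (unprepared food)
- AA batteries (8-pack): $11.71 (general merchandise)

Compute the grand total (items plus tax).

Laundry detergent $13.19: general merchandise → 4% + 0% city = 4% → $0.53
Children's picture book $12.86: printed books → 0% + 0.75% city = 0.75% → $0.10
Ground coffee (12 oz) $18.40: unprepared food → 9% + 0% city = 9% → $1.66
Dish soap $4.93: general merchandise → 4% + 0% city = 4% → $0.20
Orange juice (64 oz) $6.04: unprepared food → 9% + 0% city = 9% → $0.54
AA batteries (8-pack) $11.71: general merchandise → 4% + 0% city = 4% → $0.47
Subtotal = $67.13; tax = $3.50; total due = $70.63

$70.63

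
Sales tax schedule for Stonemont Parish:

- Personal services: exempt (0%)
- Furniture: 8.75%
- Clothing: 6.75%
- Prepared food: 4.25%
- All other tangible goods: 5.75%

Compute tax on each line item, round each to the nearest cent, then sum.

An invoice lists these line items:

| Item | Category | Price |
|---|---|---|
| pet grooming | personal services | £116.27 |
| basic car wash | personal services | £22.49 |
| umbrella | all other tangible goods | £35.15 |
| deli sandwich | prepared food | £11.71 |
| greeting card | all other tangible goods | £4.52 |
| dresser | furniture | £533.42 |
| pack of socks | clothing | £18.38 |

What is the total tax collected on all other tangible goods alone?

Umbrella £35.15: all other tangible goods → 5.75% → £2.02
Greeting card £4.52: all other tangible goods → 5.75% → £0.26
Tax on all other tangible goods = £2.02 + £0.26 = £2.28

£2.28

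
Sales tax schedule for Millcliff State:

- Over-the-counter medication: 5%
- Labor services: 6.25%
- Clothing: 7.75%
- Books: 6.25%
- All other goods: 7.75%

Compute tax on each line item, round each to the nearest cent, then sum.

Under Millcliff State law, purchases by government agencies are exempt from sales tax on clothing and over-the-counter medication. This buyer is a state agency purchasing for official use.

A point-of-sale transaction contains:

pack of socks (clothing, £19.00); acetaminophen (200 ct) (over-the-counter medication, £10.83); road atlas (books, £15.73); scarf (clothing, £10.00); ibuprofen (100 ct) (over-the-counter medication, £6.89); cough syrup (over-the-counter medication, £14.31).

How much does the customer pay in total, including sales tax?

Pack of socks £19.00: clothing, buyer-exempt → 0% → £0.00
Acetaminophen (200 ct) £10.83: over-the-counter medication, buyer-exempt → 0% → £0.00
Road atlas £15.73: books → 6.25% → £0.98
Scarf £10.00: clothing, buyer-exempt → 0% → £0.00
Ibuprofen (100 ct) £6.89: over-the-counter medication, buyer-exempt → 0% → £0.00
Cough syrup £14.31: over-the-counter medication, buyer-exempt → 0% → £0.00
Subtotal = £76.76; tax = £0.98; total due = £77.74

£77.74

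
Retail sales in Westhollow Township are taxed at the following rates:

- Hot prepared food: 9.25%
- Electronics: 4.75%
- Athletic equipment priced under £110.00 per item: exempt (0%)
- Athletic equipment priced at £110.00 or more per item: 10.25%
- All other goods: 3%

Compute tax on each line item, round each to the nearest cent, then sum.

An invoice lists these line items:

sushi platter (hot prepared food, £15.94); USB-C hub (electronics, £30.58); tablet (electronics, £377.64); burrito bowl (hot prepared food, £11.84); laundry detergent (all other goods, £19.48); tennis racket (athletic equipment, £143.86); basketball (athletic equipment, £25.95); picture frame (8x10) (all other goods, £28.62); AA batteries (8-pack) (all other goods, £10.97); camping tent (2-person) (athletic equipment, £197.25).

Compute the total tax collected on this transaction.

Sushi platter £15.94: hot prepared food → 9.25% → £1.47
USB-C hub £30.58: electronics → 4.75% → £1.45
Tablet £377.64: electronics → 4.75% → £17.94
Burrito bowl £11.84: hot prepared food → 9.25% → £1.10
Laundry detergent £19.48: all other goods → 3% → £0.58
Tennis racket £143.86: athletic equipment, £110.00 or more → 10.25% → £14.75
Basketball £25.95: athletic equipment, under £110.00 → 0% → £0.00
Picture frame (8x10) £28.62: all other goods → 3% → £0.86
AA batteries (8-pack) £10.97: all other goods → 3% → £0.33
Camping tent (2-person) £197.25: athletic equipment, £110.00 or more → 10.25% → £20.22
Total tax = £1.47 + £1.45 + £17.94 + £1.10 + £0.58 + £14.75 + £0.86 + £0.33 + £20.22 = £58.70

£58.70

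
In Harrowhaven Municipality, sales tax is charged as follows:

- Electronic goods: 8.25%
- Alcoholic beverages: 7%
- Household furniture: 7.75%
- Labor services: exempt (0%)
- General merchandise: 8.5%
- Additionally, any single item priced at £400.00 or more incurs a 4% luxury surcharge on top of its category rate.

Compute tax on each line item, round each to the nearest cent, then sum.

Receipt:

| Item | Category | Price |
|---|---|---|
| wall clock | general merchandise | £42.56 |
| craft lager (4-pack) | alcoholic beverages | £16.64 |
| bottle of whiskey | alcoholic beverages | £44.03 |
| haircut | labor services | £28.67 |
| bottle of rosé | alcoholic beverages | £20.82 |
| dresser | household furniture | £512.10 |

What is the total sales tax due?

Wall clock £42.56: general merchandise → 8.5% → £3.62
Craft lager (4-pack) £16.64: alcoholic beverages → 7% → £1.16
Bottle of whiskey £44.03: alcoholic beverages → 7% → £3.08
Haircut £28.67: labor services → 0% → £0.00
Bottle of rosé £20.82: alcoholic beverages → 7% → £1.46
Dresser £512.10: household furniture → 7.75% + 4% surcharge = 11.75% → £60.17
Total tax = £3.62 + £1.16 + £3.08 + £1.46 + £60.17 = £69.49

£69.49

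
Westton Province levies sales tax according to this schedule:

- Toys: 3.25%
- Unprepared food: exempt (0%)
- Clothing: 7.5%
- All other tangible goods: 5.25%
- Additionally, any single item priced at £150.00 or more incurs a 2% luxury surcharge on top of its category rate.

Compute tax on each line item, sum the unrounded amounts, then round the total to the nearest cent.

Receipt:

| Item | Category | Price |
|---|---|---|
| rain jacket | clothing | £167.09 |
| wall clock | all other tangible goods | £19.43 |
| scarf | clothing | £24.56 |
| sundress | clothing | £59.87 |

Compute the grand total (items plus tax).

Rain jacket £167.09: clothing → 7.5% + 2% surcharge = 9.5% → £15.87355
Wall clock £19.43: all other tangible goods → 5.25% → £1.020075
Scarf £24.56: clothing → 7.5% → £1.842
Sundress £59.87: clothing → 7.5% → £4.49025
Subtotal = £270.95; unrounded tax = £23.225875 → £23.23; total due = £294.18

£294.18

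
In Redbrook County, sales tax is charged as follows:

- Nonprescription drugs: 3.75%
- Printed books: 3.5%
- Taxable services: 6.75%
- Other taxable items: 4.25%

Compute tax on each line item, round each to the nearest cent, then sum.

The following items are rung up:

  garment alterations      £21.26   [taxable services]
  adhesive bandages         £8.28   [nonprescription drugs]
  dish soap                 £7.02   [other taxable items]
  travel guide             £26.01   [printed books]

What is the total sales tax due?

Garment alterations £21.26: taxable services → 6.75% → £1.44
Adhesive bandages £8.28: nonprescription drugs → 3.75% → £0.31
Dish soap £7.02: other taxable items → 4.25% → £0.30
Travel guide £26.01: printed books → 3.5% → £0.91
Total tax = £1.44 + £0.31 + £0.30 + £0.91 = £2.96

£2.96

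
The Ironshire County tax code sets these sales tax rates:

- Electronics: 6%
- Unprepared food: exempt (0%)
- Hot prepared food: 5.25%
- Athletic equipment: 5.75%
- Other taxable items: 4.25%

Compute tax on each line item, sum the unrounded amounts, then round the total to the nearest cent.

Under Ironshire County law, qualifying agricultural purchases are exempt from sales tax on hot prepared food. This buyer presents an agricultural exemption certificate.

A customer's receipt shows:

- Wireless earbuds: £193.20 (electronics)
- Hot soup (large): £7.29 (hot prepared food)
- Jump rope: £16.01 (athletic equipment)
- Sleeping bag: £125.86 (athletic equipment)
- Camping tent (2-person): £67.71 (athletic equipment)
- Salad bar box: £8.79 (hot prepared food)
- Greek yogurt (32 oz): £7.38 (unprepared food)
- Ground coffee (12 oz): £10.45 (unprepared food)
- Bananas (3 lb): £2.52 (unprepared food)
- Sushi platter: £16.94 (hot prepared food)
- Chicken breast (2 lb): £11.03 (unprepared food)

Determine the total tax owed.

Wireless earbuds £193.20: electronics → 6% → £11.592
Hot soup (large) £7.29: hot prepared food, buyer-exempt → 0% → £0.00
Jump rope £16.01: athletic equipment → 5.75% → £0.920575
Sleeping bag £125.86: athletic equipment → 5.75% → £7.23695
Camping tent (2-person) £67.71: athletic equipment → 5.75% → £3.893325
Salad bar box £8.79: hot prepared food, buyer-exempt → 0% → £0.00
Greek yogurt (32 oz) £7.38: unprepared food → 0% → £0.00
Ground coffee (12 oz) £10.45: unprepared food → 0% → £0.00
Bananas (3 lb) £2.52: unprepared food → 0% → £0.00
Sushi platter £16.94: hot prepared food, buyer-exempt → 0% → £0.00
Chicken breast (2 lb) £11.03: unprepared food → 0% → £0.00
Unrounded tax sum = £23.64285 → £23.64

£23.64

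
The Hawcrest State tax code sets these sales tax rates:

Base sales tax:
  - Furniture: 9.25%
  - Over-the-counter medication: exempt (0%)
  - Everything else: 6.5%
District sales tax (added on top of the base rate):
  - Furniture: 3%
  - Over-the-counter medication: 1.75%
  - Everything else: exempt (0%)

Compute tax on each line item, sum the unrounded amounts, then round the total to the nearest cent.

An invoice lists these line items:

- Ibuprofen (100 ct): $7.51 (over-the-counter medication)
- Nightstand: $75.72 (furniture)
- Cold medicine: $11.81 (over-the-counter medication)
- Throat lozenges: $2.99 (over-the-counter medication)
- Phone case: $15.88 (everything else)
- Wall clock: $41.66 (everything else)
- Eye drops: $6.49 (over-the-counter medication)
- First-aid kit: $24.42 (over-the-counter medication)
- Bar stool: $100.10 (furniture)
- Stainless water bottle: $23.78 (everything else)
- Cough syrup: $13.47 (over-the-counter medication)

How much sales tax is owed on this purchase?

$27.99

Ibuprofen (100 ct) $7.51: over-the-counter medication → 0% + 1.75% district = 1.75% → $0.131425
Nightstand $75.72: furniture → 9.25% + 3% district = 12.25% → $9.2757
Cold medicine $11.81: over-the-counter medication → 0% + 1.75% district = 1.75% → $0.206675
Throat lozenges $2.99: over-the-counter medication → 0% + 1.75% district = 1.75% → $0.052325
Phone case $15.88: everything else → 6.5% + 0% district = 6.5% → $1.0322
Wall clock $41.66: everything else → 6.5% + 0% district = 6.5% → $2.7079
Eye drops $6.49: over-the-counter medication → 0% + 1.75% district = 1.75% → $0.113575
First-aid kit $24.42: over-the-counter medication → 0% + 1.75% district = 1.75% → $0.42735
Bar stool $100.10: furniture → 9.25% + 3% district = 12.25% → $12.26225
Stainless water bottle $23.78: everything else → 6.5% + 0% district = 6.5% → $1.5457
Cough syrup $13.47: over-the-counter medication → 0% + 1.75% district = 1.75% → $0.235725
Unrounded tax sum = $27.990825 → $27.99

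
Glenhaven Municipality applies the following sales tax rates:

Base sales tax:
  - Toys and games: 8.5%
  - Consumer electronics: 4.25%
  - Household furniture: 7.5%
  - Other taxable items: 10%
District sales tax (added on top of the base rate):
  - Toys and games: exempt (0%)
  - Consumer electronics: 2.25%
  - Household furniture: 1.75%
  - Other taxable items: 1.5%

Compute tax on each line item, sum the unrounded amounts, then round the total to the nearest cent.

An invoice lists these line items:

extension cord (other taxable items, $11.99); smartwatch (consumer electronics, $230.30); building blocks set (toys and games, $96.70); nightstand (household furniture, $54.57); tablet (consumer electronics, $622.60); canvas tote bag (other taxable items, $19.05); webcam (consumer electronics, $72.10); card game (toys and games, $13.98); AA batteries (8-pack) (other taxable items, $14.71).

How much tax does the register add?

$79.84

Extension cord $11.99: other taxable items → 10% + 1.5% district = 11.5% → $1.37885
Smartwatch $230.30: consumer electronics → 4.25% + 2.25% district = 6.5% → $14.9695
Building blocks set $96.70: toys and games → 8.5% + 0% district = 8.5% → $8.2195
Nightstand $54.57: household furniture → 7.5% + 1.75% district = 9.25% → $5.047725
Tablet $622.60: consumer electronics → 4.25% + 2.25% district = 6.5% → $40.469
Canvas tote bag $19.05: other taxable items → 10% + 1.5% district = 11.5% → $2.19075
Webcam $72.10: consumer electronics → 4.25% + 2.25% district = 6.5% → $4.6865
Card game $13.98: toys and games → 8.5% + 0% district = 8.5% → $1.1883
AA batteries (8-pack) $14.71: other taxable items → 10% + 1.5% district = 11.5% → $1.69165
Unrounded tax sum = $79.841775 → $79.84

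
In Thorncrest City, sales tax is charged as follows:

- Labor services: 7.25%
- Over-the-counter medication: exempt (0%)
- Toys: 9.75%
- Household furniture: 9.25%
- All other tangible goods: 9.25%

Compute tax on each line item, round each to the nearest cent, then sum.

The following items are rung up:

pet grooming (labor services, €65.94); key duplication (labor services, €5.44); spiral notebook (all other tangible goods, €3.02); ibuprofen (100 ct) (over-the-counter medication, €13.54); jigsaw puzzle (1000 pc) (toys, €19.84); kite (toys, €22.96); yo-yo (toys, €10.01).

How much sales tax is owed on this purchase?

€10.60

Pet grooming €65.94: labor services → 7.25% → €4.78
Key duplication €5.44: labor services → 7.25% → €0.39
Spiral notebook €3.02: all other tangible goods → 9.25% → €0.28
Ibuprofen (100 ct) €13.54: over-the-counter medication → 0% → €0.00
Jigsaw puzzle (1000 pc) €19.84: toys → 9.75% → €1.93
Kite €22.96: toys → 9.75% → €2.24
Yo-yo €10.01: toys → 9.75% → €0.98
Total tax = €4.78 + €0.39 + €0.28 + €1.93 + €2.24 + €0.98 = €10.60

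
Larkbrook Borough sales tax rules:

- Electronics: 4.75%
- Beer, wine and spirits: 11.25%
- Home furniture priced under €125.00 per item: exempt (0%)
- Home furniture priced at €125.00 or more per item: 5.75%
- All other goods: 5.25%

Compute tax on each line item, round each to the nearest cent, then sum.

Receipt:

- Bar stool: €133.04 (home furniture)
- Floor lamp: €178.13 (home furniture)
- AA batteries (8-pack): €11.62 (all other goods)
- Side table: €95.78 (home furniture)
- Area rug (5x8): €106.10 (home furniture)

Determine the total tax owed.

Bar stool €133.04: home furniture, €125.00 or more → 5.75% → €7.65
Floor lamp €178.13: home furniture, €125.00 or more → 5.75% → €10.24
AA batteries (8-pack) €11.62: all other goods → 5.25% → €0.61
Side table €95.78: home furniture, under €125.00 → 0% → €0.00
Area rug (5x8) €106.10: home furniture, under €125.00 → 0% → €0.00
Total tax = €7.65 + €10.24 + €0.61 = €18.50

€18.50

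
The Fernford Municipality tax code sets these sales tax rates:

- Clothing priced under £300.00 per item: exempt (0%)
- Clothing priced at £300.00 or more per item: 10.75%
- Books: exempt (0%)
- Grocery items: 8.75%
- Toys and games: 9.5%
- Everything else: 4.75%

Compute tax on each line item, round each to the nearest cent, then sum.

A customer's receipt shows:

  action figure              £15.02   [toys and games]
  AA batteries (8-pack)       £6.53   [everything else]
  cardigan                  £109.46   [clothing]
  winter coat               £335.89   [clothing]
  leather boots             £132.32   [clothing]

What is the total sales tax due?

£37.85

Action figure £15.02: toys and games → 9.5% → £1.43
AA batteries (8-pack) £6.53: everything else → 4.75% → £0.31
Cardigan £109.46: clothing, under £300.00 → 0% → £0.00
Winter coat £335.89: clothing, £300.00 or more → 10.75% → £36.11
Leather boots £132.32: clothing, under £300.00 → 0% → £0.00
Total tax = £1.43 + £0.31 + £36.11 = £37.85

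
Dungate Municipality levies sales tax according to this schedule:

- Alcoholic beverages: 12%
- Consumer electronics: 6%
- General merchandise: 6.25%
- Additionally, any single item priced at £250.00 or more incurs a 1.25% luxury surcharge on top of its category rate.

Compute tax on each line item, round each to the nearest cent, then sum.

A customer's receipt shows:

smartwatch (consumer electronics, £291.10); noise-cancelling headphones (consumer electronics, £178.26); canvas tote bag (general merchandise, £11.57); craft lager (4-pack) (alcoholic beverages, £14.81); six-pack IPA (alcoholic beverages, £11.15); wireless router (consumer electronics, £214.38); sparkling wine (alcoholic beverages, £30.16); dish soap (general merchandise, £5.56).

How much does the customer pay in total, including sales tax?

£809.46

Smartwatch £291.10: consumer electronics → 6% + 1.25% surcharge = 7.25% → £21.10
Noise-cancelling headphones £178.26: consumer electronics → 6% → £10.70
Canvas tote bag £11.57: general merchandise → 6.25% → £0.72
Craft lager (4-pack) £14.81: alcoholic beverages → 12% → £1.78
Six-pack IPA £11.15: alcoholic beverages → 12% → £1.34
Wireless router £214.38: consumer electronics → 6% → £12.86
Sparkling wine £30.16: alcoholic beverages → 12% → £3.62
Dish soap £5.56: general merchandise → 6.25% → £0.35
Subtotal = £756.99; tax = £52.47; total due = £809.46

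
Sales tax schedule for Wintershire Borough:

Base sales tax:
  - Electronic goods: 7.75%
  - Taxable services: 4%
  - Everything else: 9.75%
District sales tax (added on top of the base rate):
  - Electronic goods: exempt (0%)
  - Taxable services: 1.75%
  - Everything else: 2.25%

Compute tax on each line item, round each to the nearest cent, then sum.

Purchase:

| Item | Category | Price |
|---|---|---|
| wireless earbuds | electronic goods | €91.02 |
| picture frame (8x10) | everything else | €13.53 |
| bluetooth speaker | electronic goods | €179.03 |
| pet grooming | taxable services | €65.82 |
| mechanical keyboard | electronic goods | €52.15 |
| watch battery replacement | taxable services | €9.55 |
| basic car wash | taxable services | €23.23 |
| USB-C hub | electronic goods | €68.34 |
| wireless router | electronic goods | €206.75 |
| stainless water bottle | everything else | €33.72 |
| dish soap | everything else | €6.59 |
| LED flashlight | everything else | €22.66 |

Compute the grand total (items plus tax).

Wireless earbuds €91.02: electronic goods → 7.75% + 0% district = 7.75% → €7.05
Picture frame (8x10) €13.53: everything else → 9.75% + 2.25% district = 12% → €1.62
Bluetooth speaker €179.03: electronic goods → 7.75% + 0% district = 7.75% → €13.87
Pet grooming €65.82: taxable services → 4% + 1.75% district = 5.75% → €3.78
Mechanical keyboard €52.15: electronic goods → 7.75% + 0% district = 7.75% → €4.04
Watch battery replacement €9.55: taxable services → 4% + 1.75% district = 5.75% → €0.55
Basic car wash €23.23: taxable services → 4% + 1.75% district = 5.75% → €1.34
USB-C hub €68.34: electronic goods → 7.75% + 0% district = 7.75% → €5.30
Wireless router €206.75: electronic goods → 7.75% + 0% district = 7.75% → €16.02
Stainless water bottle €33.72: everything else → 9.75% + 2.25% district = 12% → €4.05
Dish soap €6.59: everything else → 9.75% + 2.25% district = 12% → €0.79
LED flashlight €22.66: everything else → 9.75% + 2.25% district = 12% → €2.72
Subtotal = €772.39; tax = €61.13; total due = €833.52

€833.52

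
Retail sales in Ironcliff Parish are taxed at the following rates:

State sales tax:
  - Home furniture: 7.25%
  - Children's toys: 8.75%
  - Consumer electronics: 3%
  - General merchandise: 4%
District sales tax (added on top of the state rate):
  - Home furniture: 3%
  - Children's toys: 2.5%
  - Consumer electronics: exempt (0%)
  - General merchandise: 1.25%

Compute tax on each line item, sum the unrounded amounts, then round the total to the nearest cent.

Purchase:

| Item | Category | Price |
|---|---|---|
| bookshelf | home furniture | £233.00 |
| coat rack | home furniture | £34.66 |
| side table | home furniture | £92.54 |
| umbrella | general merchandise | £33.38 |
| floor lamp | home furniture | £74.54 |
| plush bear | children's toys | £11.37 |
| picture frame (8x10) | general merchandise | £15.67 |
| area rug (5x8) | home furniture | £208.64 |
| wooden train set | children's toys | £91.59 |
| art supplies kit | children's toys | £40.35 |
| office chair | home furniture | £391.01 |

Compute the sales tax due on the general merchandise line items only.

£2.58

Umbrella £33.38: general merchandise → 4% + 1.25% district = 5.25% → £1.75245
Picture frame (8x10) £15.67: general merchandise → 4% + 1.25% district = 5.25% → £0.822675
Tax on general merchandise: unrounded sum = £2.575125 → £2.58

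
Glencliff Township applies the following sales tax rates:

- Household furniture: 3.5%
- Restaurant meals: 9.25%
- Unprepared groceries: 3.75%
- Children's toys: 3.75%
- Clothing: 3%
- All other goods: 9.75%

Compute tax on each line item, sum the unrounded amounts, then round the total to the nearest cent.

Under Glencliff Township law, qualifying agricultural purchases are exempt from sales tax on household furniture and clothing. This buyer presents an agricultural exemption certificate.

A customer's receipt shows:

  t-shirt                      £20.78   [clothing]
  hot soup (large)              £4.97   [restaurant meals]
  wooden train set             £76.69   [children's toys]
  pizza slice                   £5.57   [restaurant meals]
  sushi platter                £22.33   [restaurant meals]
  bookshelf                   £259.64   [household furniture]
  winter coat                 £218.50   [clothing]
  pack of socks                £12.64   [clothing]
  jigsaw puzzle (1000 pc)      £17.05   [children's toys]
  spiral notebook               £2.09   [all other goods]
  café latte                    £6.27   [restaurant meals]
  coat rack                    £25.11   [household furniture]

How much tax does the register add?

£7.34

T-shirt £20.78: clothing, buyer-exempt → 0% → £0.00
Hot soup (large) £4.97: restaurant meals → 9.25% → £0.459725
Wooden train set £76.69: children's toys → 3.75% → £2.875875
Pizza slice £5.57: restaurant meals → 9.25% → £0.515225
Sushi platter £22.33: restaurant meals → 9.25% → £2.065525
Bookshelf £259.64: household furniture, buyer-exempt → 0% → £0.00
Winter coat £218.50: clothing, buyer-exempt → 0% → £0.00
Pack of socks £12.64: clothing, buyer-exempt → 0% → £0.00
Jigsaw puzzle (1000 pc) £17.05: children's toys → 3.75% → £0.639375
Spiral notebook £2.09: all other goods → 9.75% → £0.203775
Café latte £6.27: restaurant meals → 9.25% → £0.579975
Coat rack £25.11: household furniture, buyer-exempt → 0% → £0.00
Unrounded tax sum = £7.339475 → £7.34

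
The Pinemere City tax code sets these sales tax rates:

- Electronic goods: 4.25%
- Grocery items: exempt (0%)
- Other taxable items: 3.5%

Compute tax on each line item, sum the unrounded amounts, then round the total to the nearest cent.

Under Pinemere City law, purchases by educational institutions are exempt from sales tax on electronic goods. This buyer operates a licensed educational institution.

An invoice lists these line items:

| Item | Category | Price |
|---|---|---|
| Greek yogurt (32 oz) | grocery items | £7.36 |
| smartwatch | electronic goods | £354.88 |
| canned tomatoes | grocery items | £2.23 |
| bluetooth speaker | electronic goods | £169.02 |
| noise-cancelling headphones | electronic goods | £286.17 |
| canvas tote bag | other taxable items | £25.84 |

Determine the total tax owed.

£0.90

Greek yogurt (32 oz) £7.36: grocery items → 0% → £0.00
Smartwatch £354.88: electronic goods, buyer-exempt → 0% → £0.00
Canned tomatoes £2.23: grocery items → 0% → £0.00
Bluetooth speaker £169.02: electronic goods, buyer-exempt → 0% → £0.00
Noise-cancelling headphones £286.17: electronic goods, buyer-exempt → 0% → £0.00
Canvas tote bag £25.84: other taxable items → 3.5% → £0.9044
Unrounded tax sum = £0.9044 → £0.90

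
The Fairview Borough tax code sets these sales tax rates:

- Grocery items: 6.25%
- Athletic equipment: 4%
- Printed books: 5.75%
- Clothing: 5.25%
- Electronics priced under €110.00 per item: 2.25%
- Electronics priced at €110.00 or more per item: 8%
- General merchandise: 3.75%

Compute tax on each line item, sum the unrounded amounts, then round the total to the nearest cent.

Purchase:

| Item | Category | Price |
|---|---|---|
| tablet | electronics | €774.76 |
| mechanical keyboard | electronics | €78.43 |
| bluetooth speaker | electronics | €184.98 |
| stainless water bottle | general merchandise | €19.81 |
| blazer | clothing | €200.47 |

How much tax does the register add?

Tablet €774.76: electronics, €110.00 or more → 8% → €61.9808
Mechanical keyboard €78.43: electronics, under €110.00 → 2.25% → €1.764675
Bluetooth speaker €184.98: electronics, €110.00 or more → 8% → €14.7984
Stainless water bottle €19.81: general merchandise → 3.75% → €0.742875
Blazer €200.47: clothing → 5.25% → €10.524675
Unrounded tax sum = €89.811425 → €89.81

€89.81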